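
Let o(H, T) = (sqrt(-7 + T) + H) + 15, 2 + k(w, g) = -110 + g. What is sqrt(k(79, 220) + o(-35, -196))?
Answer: sqrt(88 + I*sqrt(203)) ≈ 9.4113 + 0.75695*I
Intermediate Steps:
k(w, g) = -112 + g (k(w, g) = -2 + (-110 + g) = -112 + g)
o(H, T) = 15 + H + sqrt(-7 + T) (o(H, T) = (H + sqrt(-7 + T)) + 15 = 15 + H + sqrt(-7 + T))
sqrt(k(79, 220) + o(-35, -196)) = sqrt((-112 + 220) + (15 - 35 + sqrt(-7 - 196))) = sqrt(108 + (15 - 35 + sqrt(-203))) = sqrt(108 + (15 - 35 + I*sqrt(203))) = sqrt(108 + (-20 + I*sqrt(203))) = sqrt(88 + I*sqrt(203))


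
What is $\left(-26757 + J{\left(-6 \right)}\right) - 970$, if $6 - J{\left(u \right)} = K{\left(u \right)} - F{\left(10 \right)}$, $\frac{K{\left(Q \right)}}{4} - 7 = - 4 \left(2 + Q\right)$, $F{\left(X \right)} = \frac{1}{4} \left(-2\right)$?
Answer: $- \frac{55627}{2} \approx -27814.0$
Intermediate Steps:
$F{\left(X \right)} = - \frac{1}{2}$ ($F{\left(X \right)} = \frac{1}{4} \left(-2\right) = - \frac{1}{2}$)
$K{\left(Q \right)} = -4 - 16 Q$ ($K{\left(Q \right)} = 28 + 4 \left(- 4 \left(2 + Q\right)\right) = 28 + 4 \left(-8 - 4 Q\right) = 28 - \left(32 + 16 Q\right) = -4 - 16 Q$)
$J{\left(u \right)} = \frac{19}{2} + 16 u$ ($J{\left(u \right)} = 6 - \left(\left(-4 - 16 u\right) - - \frac{1}{2}\right) = 6 - \left(\left(-4 - 16 u\right) + \frac{1}{2}\right) = 6 - \left(- \frac{7}{2} - 16 u\right) = 6 + \left(\frac{7}{2} + 16 u\right) = \frac{19}{2} + 16 u$)
$\left(-26757 + J{\left(-6 \right)}\right) - 970 = \left(-26757 + \left(\frac{19}{2} + 16 \left(-6\right)\right)\right) - 970 = \left(-26757 + \left(\frac{19}{2} - 96\right)\right) - 970 = \left(-26757 - \frac{173}{2}\right) - 970 = - \frac{53687}{2} - 970 = - \frac{55627}{2}$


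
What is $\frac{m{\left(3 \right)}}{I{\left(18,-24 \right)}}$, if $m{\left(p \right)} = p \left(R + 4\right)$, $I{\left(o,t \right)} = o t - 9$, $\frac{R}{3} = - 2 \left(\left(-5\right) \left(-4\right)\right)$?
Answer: $\frac{116}{147} \approx 0.78912$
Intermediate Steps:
$R = -120$ ($R = 3 \left(- 2 \left(\left(-5\right) \left(-4\right)\right)\right) = 3 \left(\left(-2\right) 20\right) = 3 \left(-40\right) = -120$)
$I{\left(o,t \right)} = -9 + o t$
$m{\left(p \right)} = - 116 p$ ($m{\left(p \right)} = p \left(-120 + 4\right) = p \left(-116\right) = - 116 p$)
$\frac{m{\left(3 \right)}}{I{\left(18,-24 \right)}} = \frac{\left(-116\right) 3}{-9 + 18 \left(-24\right)} = - \frac{348}{-9 - 432} = - \frac{348}{-441} = \left(-348\right) \left(- \frac{1}{441}\right) = \frac{116}{147}$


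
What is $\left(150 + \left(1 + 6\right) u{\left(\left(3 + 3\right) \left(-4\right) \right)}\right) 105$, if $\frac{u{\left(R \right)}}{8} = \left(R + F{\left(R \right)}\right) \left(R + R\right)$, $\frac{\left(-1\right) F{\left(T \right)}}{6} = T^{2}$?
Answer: $982210950$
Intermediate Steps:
$F{\left(T \right)} = - 6 T^{2}$
$u{\left(R \right)} = 16 R \left(R - 6 R^{2}\right)$ ($u{\left(R \right)} = 8 \left(R - 6 R^{2}\right) \left(R + R\right) = 8 \left(R - 6 R^{2}\right) 2 R = 8 \cdot 2 R \left(R - 6 R^{2}\right) = 16 R \left(R - 6 R^{2}\right)$)
$\left(150 + \left(1 + 6\right) u{\left(\left(3 + 3\right) \left(-4\right) \right)}\right) 105 = \left(150 + \left(1 + 6\right) \left(\left(3 + 3\right) \left(-4\right)\right)^{2} \left(16 - 96 \left(3 + 3\right) \left(-4\right)\right)\right) 105 = \left(150 + 7 \left(6 \left(-4\right)\right)^{2} \left(16 - 96 \cdot 6 \left(-4\right)\right)\right) 105 = \left(150 + 7 \left(-24\right)^{2} \left(16 - -2304\right)\right) 105 = \left(150 + 7 \cdot 576 \left(16 + 2304\right)\right) 105 = \left(150 + 7 \cdot 576 \cdot 2320\right) 105 = \left(150 + 7 \cdot 1336320\right) 105 = \left(150 + 9354240\right) 105 = 9354390 \cdot 105 = 982210950$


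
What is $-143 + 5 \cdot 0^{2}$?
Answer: $-143$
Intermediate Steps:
$-143 + 5 \cdot 0^{2} = -143 + 5 \cdot 0 = -143 + 0 = -143$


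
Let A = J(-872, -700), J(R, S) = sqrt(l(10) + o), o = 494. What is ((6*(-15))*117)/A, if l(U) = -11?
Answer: -3510*sqrt(483)/161 ≈ -479.13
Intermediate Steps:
J(R, S) = sqrt(483) (J(R, S) = sqrt(-11 + 494) = sqrt(483))
A = sqrt(483) ≈ 21.977
((6*(-15))*117)/A = ((6*(-15))*117)/(sqrt(483)) = (-90*117)*(sqrt(483)/483) = -3510*sqrt(483)/161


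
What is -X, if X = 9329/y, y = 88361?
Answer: -9329/88361 ≈ -0.10558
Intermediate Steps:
X = 9329/88361 ≈ 0.10558
-X = -1*9329/88361 = -9329/88361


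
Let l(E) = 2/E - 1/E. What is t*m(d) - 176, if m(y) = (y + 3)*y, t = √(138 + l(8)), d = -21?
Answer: -176 + 189*√2210/2 ≈ 4266.5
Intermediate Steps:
l(E) = 1/E
t = √2210/4 (t = √(138 + 1/8) = √(138 + ⅛) = √(1105/8) = √2210/4 ≈ 11.753)
m(y) = y*(3 + y) (m(y) = (3 + y)*y = y*(3 + y))
t*m(d) - 176 = (√2210/4)*(-21*(3 - 21)) - 176 = (√2210/4)*(-21*(-18)) - 176 = (√2210/4)*378 - 176 = 189*√2210/2 - 176 = -176 + 189*√2210/2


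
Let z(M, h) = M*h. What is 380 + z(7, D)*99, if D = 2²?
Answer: 3152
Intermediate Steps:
D = 4
380 + z(7, D)*99 = 380 + (7*4)*99 = 380 + 28*99 = 380 + 2772 = 3152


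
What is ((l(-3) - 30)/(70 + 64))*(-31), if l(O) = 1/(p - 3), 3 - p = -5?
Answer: 4619/670 ≈ 6.8940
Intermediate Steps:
p = 8 (p = 3 - 1*(-5) = 3 + 5 = 8)
l(O) = 1/5 (l(O) = 1/(8 - 3) = 1/5)
((l(-3) - 30)/(70 + 64))*(-31) = ((1/5 - 30)/(70 + 64))*(-31) = -149/5/134*(-31) = -149/5*1/134*(-31) = -149/670*(-31) = 4619/670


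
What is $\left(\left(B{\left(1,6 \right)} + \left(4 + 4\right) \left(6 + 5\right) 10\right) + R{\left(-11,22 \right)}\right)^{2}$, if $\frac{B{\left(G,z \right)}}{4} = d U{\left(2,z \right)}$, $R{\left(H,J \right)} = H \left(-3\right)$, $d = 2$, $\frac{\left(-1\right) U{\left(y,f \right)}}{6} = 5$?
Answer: $452929$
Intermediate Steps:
$U{\left(y,f \right)} = -30$ ($U{\left(y,f \right)} = \left(-6\right) 5 = -30$)
$R{\left(H,J \right)} = - 3 H$
$B{\left(G,z \right)} = -240$ ($B{\left(G,z \right)} = 4 \cdot 2 \left(-30\right) = 4 \left(-60\right) = -240$)
$\left(\left(B{\left(1,6 \right)} + \left(4 + 4\right) \left(6 + 5\right) 10\right) + R{\left(-11,22 \right)}\right)^{2} = \left(\left(-240 + \left(4 + 4\right) \left(6 + 5\right) 10\right) - -33\right)^{2} = \left(\left(-240 + 8 \cdot 11 \cdot 10\right) + 33\right)^{2} = \left(\left(-240 + 88 \cdot 10\right) + 33\right)^{2} = \left(\left(-240 + 880\right) + 33\right)^{2} = \left(640 + 33\right)^{2} = 673^{2} = 452929$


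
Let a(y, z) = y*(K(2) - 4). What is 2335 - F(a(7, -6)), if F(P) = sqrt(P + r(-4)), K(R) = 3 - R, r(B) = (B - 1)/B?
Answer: 2335 - I*sqrt(79)/2 ≈ 2335.0 - 4.4441*I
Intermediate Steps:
r(B) = (-1 + B)/B
a(y, z) = -3*y (a(y, z) = y*((3 - 1*2) - 4) = y*((3 - 2) - 4) = y*(1 - 4) = y*(-3) = -3*y)
F(P) = sqrt(5/4 + P) (F(P) = sqrt(P + (-1 - 4)/(-4)) = sqrt(P - 1/4*(-5)) = sqrt(P + 5/4) = sqrt(5/4 + P))
2335 - F(a(7, -6)) = 2335 - sqrt(5 + 4*(-3*7))/2 = 2335 - sqrt(5 + 4*(-21))/2 = 2335 - sqrt(5 - 84)/2 = 2335 - sqrt(-79)/2 = 2335 - I*sqrt(79)/2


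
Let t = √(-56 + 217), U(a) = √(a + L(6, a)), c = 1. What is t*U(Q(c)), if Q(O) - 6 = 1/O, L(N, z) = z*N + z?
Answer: 14*√46 ≈ 94.953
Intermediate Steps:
L(N, z) = z + N*z (L(N, z) = N*z + z = z + N*z)
Q(O) = 6 + 1/O
U(a) = 2*√2*√a (U(a) = √(a + a*(1 + 6)) = √(a + a*7) = √(a + 7*a) = √(8*a) = 2*√2*√a)
t = √161 ≈ 12.689
t*U(Q(c)) = √161*(2*√2*√(6 + 1/1)) = √161*(2*√2*√(6 + 1)) = √161*(2*√2*√7) = √161*(2*√14) = 14*√46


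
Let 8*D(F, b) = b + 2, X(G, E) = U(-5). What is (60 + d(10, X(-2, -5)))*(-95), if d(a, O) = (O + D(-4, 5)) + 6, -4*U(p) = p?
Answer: -51775/8 ≈ -6471.9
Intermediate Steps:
U(p) = -p/4
X(G, E) = 5/4 (X(G, E) = -1/4*(-5) = 5/4)
D(F, b) = 1/4 + b/8 (D(F, b) = (b + 2)/8 = (2 + b)/8 = 1/4 + b/8)
d(a, O) = 55/8 + O (d(a, O) = (O + (1/4 + (1/8)*5)) + 6 = (O + (1/4 + 5/8)) + 6 = (O + 7/8) + 6 = (7/8 + O) + 6 = 55/8 + O)
(60 + d(10, X(-2, -5)))*(-95) = (60 + (55/8 + 5/4))*(-95) = (60 + 65/8)*(-95) = (545/8)*(-95) = -51775/8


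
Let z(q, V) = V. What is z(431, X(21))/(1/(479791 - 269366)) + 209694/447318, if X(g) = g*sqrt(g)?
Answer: 34949/74553 + 4418925*sqrt(21) ≈ 2.0250e+7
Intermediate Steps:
X(g) = g**(3/2)
z(431, X(21))/(1/(479791 - 269366)) + 209694/447318 = 21**(3/2)/(1/(479791 - 269366)) + 209694/447318 = (21*sqrt(21))/(1/210425) + 209694*(1/447318) = (21*sqrt(21))/(1/210425) + 34949/74553 = (21*sqrt(21))*210425 + 34949/74553 = 4418925*sqrt(21) + 34949/74553 = 34949/74553 + 4418925*sqrt(21)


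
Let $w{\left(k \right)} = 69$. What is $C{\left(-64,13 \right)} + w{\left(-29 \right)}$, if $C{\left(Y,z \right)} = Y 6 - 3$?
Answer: $-318$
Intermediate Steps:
$C{\left(Y,z \right)} = -3 + 6 Y$ ($C{\left(Y,z \right)} = 6 Y - 3 = -3 + 6 Y$)
$C{\left(-64,13 \right)} + w{\left(-29 \right)} = \left(-3 + 6 \left(-64\right)\right) + 69 = \left(-3 - 384\right) + 69 = -387 + 69 = -318$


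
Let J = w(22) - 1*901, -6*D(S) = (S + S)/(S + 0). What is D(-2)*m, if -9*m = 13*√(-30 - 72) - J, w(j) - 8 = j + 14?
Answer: 857/27 + 13*I*√102/27 ≈ 31.741 + 4.8627*I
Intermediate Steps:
D(S) = -⅓ (D(S) = -(S + S)/(6*(S + 0)) = -2*S/(6*S) = -⅙*2 = -⅓)
w(j) = 22 + j (w(j) = 8 + (j + 14) = 8 + (14 + j) = 22 + j)
J = -857 (J = (22 + 22) - 1*901 = 44 - 901 = -857)
m = -857/9 - 13*I*√102/9 (m = -(13*√(-30 - 72) - 1*(-857))/9 = -(13*√(-102) + 857)/9 = -(13*(I*√102) + 857)/9 = -(13*I*√102 + 857)/9 = -(857 + 13*I*√102)/9 = -857/9 - 13*I*√102/9 ≈ -95.222 - 14.588*I)
D(-2)*m = -(-857/9 - 13*I*√102/9)/3 = 857/27 + 13*I*√102/27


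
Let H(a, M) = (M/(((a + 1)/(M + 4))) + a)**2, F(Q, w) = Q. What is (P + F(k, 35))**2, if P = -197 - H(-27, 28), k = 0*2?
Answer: 451172829636/28561 ≈ 1.5797e+7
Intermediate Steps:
k = 0
H(a, M) = (a + M*(4 + M)/(1 + a))**2 (H(a, M) = (M/(((1 + a)/(4 + M))) + a)**2 = (M*((4 + M)/(1 + a)) + a)**2 = (M*(4 + M)/(1 + a) + a)**2 = (a + M*(4 + M)/(1 + a))**2)
P = -671694/169 (P = -197 - (-27 + 28**2 + (-27)**2 + 4*28)**2/(1 - 27)**2 = -197 - (-27 + 784 + 729 + 112)**2/(-26)**2 = -197 - 1598**2/676 = -197 - 2553604/676 = -197 - 1*638401/169 = -197 - 638401/169 = -671694/169 ≈ -3974.5)
(P + F(k, 35))**2 = (-671694/169 + 0)**2 = (-671694/169)**2 = 451172829636/28561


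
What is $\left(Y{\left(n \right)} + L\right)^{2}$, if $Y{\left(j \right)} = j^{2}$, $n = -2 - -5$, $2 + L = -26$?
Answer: $361$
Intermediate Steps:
$L = -28$ ($L = -2 - 26 = -28$)
$n = 3$ ($n = -2 + 5 = 3$)
$\left(Y{\left(n \right)} + L\right)^{2} = \left(3^{2} - 28\right)^{2} = \left(9 - 28\right)^{2} = \left(-19\right)^{2} = 361$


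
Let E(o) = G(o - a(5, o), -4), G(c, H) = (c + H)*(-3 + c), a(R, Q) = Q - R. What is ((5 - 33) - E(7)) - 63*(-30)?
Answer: 1860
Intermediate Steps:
G(c, H) = (-3 + c)*(H + c) (G(c, H) = (H + c)*(-3 + c) = (-3 + c)*(H + c))
E(o) = 2 (E(o) = (o - (o - 1*5))**2 - 3*(-4) - 3*(o - (o - 1*5)) - 4*(o - (o - 1*5)) = (o - (o - 5))**2 + 12 - 3*(o - (o - 5)) - 4*(o - (o - 5)) = (o - (-5 + o))**2 + 12 - 3*(o - (-5 + o)) - 4*(o - (-5 + o)) = (o + (5 - o))**2 + 12 - 3*(o + (5 - o)) - 4*(o + (5 - o)) = 5**2 + 12 - 3*5 - 4*5 = 25 + 12 - 15 - 20 = 2)
((5 - 33) - E(7)) - 63*(-30) = ((5 - 33) - 1*2) - 63*(-30) = (-28 - 2) + 1890 = -30 + 1890 = 1860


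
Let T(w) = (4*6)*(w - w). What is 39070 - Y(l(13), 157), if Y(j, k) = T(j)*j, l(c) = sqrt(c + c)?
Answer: 39070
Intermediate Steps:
T(w) = 0 (T(w) = 24*0 = 0)
l(c) = sqrt(2)*sqrt(c) (l(c) = sqrt(2*c) = sqrt(2)*sqrt(c))
Y(j, k) = 0 (Y(j, k) = 0*j = 0)
39070 - Y(l(13), 157) = 39070 - 1*0 = 39070 + 0 = 39070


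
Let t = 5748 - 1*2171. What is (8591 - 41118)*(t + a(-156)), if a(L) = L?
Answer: -111274867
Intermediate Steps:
t = 3577 (t = 5748 - 2171 = 3577)
(8591 - 41118)*(t + a(-156)) = (8591 - 41118)*(3577 - 156) = -32527*3421 = -111274867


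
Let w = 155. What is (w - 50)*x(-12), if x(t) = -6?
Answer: -630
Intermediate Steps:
(w - 50)*x(-12) = (155 - 50)*(-6) = 105*(-6) = -630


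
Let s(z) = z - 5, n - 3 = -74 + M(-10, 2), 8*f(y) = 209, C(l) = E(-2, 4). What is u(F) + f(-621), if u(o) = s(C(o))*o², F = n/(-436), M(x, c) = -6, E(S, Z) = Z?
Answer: 4960329/190096 ≈ 26.094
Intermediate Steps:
C(l) = 4
f(y) = 209/8 (f(y) = (⅛)*209 = 209/8)
n = -77 (n = 3 + (-74 - 6) = 3 - 80 = -77)
s(z) = -5 + z
F = 77/436 (F = -77/(-436) = -77*(-1/436) = 77/436 ≈ 0.17661)
u(o) = -o² (u(o) = (-5 + 4)*o² = -o²)
u(F) + f(-621) = -(77/436)² + 209/8 = -1*5929/190096 + 209/8 = -5929/190096 + 209/8 = 4960329/190096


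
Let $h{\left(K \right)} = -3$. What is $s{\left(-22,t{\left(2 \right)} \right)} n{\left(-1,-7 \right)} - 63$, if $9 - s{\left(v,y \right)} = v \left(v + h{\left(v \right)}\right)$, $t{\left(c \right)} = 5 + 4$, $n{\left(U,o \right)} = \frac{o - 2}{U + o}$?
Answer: $- \frac{5373}{8} \approx -671.63$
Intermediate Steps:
$n{\left(U,o \right)} = \frac{-2 + o}{U + o}$
$t{\left(c \right)} = 9$
$s{\left(v,y \right)} = 9 - v \left(-3 + v\right)$ ($s{\left(v,y \right)} = 9 - v \left(v - 3\right) = 9 - v \left(-3 + v\right)$)
$s{\left(-22,t{\left(2 \right)} \right)} n{\left(-1,-7 \right)} - 63 = \left(9 - \left(-22\right)^{2} + 3 \left(-22\right)\right) \frac{-2 - 7}{-1 - 7} - 63 = \left(9 - 484 - 66\right) \frac{1}{-8} \left(-9\right) - 63 = \left(9 - 484 - 66\right) \left(\left(- \frac{1}{8}\right) \left(-9\right)\right) - 63 = \left(-541\right) \frac{9}{8} - 63 = - \frac{4869}{8} - 63 = - \frac{5373}{8}$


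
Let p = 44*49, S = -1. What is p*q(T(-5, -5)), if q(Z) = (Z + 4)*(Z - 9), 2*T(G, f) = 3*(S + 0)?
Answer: -56595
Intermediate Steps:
T(G, f) = -3/2 (T(G, f) = (3*(-1 + 0))/2 = (3*(-1))/2 = (1/2)*(-3) = -3/2)
q(Z) = (-9 + Z)*(4 + Z) (q(Z) = (4 + Z)*(-9 + Z) = (-9 + Z)*(4 + Z))
p = 2156
p*q(T(-5, -5)) = 2156*(-36 + (-3/2)**2 - 5*(-3/2)) = 2156*(-36 + 9/4 + 15/2) = 2156*(-105/4) = -56595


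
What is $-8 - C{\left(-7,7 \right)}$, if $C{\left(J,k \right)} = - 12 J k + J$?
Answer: $-589$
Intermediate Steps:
$C{\left(J,k \right)} = J - 12 J k$ ($C{\left(J,k \right)} = - 12 J k + J = J - 12 J k$)
$-8 - C{\left(-7,7 \right)} = -8 - - 7 \left(1 - 84\right) = -8 - \left(-7\right) \left(-83\right) = -8 - 581 = -589$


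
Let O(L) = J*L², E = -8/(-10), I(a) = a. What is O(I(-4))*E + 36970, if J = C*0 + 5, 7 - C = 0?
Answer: 37034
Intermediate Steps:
C = 7 (C = 7 - 1*0 = 7 + 0 = 7)
J = 5 (J = 7*0 + 5 = 0 + 5 = 5)
E = ⅘ (E = -8*(-⅒) = ⅘ ≈ 0.80000)
O(L) = 5*L²
O(I(-4))*E + 36970 = (5*(-4)²)*(⅘) + 36970 = (5*16)*(⅘) + 36970 = 80*(⅘) + 36970 = 64 + 36970 = 37034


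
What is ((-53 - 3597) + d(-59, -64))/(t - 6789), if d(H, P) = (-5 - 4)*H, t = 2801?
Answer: 3119/3988 ≈ 0.78210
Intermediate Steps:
d(H, P) = -9*H
((-53 - 3597) + d(-59, -64))/(t - 6789) = ((-53 - 3597) - 9*(-59))/(2801 - 6789) = (-3650 + 531)/(-3988) = -3119*(-1/3988) = 3119/3988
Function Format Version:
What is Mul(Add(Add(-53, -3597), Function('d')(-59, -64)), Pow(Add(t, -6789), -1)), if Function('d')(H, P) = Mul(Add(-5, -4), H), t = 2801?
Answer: Rational(3119, 3988) ≈ 0.78210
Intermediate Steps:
Function('d')(H, P) = Mul(-9, H)
Mul(Add(Add(-53, -3597), Function('d')(-59, -64)), Pow(Add(t, -6789), -1)) = Mul(Add(Add(-53, -3597), Mul(-9, -59)), Pow(Add(2801, -6789), -1)) = Mul(Add(-3650, 531), Pow(-3988, -1)) = Mul(-3119, Rational(-1, 3988)) = Rational(3119, 3988)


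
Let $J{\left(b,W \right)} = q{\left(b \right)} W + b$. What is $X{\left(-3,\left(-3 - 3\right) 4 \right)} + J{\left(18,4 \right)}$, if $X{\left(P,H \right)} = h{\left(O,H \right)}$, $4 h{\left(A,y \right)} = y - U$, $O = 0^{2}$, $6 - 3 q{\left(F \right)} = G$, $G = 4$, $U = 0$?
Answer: $\frac{44}{3} \approx 14.667$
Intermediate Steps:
$q{\left(F \right)} = \frac{2}{3}$ ($q{\left(F \right)} = 2 - \frac{4}{3} = \frac{2}{3}$)
$O = 0$
$h{\left(A,y \right)} = \frac{y}{4}$ ($h{\left(A,y \right)} = \frac{y - 0}{4} = \frac{y + 0}{4} = \frac{y}{4}$)
$J{\left(b,W \right)} = b + \frac{2 W}{3}$ ($J{\left(b,W \right)} = \frac{2 W}{3} + b = b + \frac{2 W}{3}$)
$X{\left(P,H \right)} = \frac{H}{4}$
$X{\left(-3,\left(-3 - 3\right) 4 \right)} + J{\left(18,4 \right)} = \frac{\left(-3 - 3\right) 4}{4} + \left(18 + \frac{2}{3} \cdot 4\right) = \frac{\left(-6\right) 4}{4} + \left(18 + \frac{8}{3}\right) = \frac{1}{4} \left(-24\right) + \frac{62}{3} = -6 + \frac{62}{3} = \frac{44}{3}$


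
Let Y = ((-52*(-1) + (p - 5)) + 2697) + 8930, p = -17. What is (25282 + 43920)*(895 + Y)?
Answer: 868623504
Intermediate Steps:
Y = 11657 (Y = ((-52*(-1) + (-17 - 5)) + 2697) + 8930 = ((52 - 22) + 2697) + 8930 = (30 + 2697) + 8930 = 2727 + 8930 = 11657)
(25282 + 43920)*(895 + Y) = (25282 + 43920)*(895 + 11657) = 69202*12552 = 868623504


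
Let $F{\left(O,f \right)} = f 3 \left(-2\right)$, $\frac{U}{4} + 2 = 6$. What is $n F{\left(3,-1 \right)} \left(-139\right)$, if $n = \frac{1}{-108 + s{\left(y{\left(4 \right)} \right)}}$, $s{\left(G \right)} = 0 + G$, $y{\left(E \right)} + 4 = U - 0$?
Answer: $\frac{139}{16} \approx 8.6875$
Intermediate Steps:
$U = 16$ ($U = -8 + 4 \cdot 6 = -8 + 24 = 16$)
$y{\left(E \right)} = 12$ ($y{\left(E \right)} = -4 + \left(16 - 0\right) = -4 + \left(16 + 0\right) = -4 + 16 = 12$)
$s{\left(G \right)} = G$
$F{\left(O,f \right)} = - 6 f$ ($F{\left(O,f \right)} = 3 f \left(-2\right) = - 6 f$)
$n = - \frac{1}{96}$ ($n = \frac{1}{-108 + 12} = \frac{1}{-96} = - \frac{1}{96} \approx -0.010417$)
$n F{\left(3,-1 \right)} \left(-139\right) = - \frac{\left(-6\right) \left(-1\right)}{96} \left(-139\right) = \left(- \frac{1}{96}\right) 6 \left(-139\right) = \left(- \frac{1}{16}\right) \left(-139\right) = \frac{139}{16}$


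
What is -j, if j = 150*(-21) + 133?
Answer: 3017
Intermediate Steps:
j = -3017 (j = -3150 + 133 = -3017)
-j = -1*(-3017) = 3017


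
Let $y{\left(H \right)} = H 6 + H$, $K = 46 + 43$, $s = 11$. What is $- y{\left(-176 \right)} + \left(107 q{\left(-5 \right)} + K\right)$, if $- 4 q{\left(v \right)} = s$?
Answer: $\frac{4107}{4} \approx 1026.8$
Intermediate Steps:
$q{\left(v \right)} = - \frac{11}{4}$ ($q{\left(v \right)} = \left(- \frac{1}{4}\right) 11 = - \frac{11}{4}$)
$K = 89$
$y{\left(H \right)} = 7 H$ ($y{\left(H \right)} = 6 H + H = 7 H$)
$- y{\left(-176 \right)} + \left(107 q{\left(-5 \right)} + K\right) = - 7 \left(-176\right) + \left(107 \left(- \frac{11}{4}\right) + 89\right) = \left(-1\right) \left(-1232\right) + \left(- \frac{1177}{4} + 89\right) = 1232 - \frac{821}{4} = \frac{4107}{4}$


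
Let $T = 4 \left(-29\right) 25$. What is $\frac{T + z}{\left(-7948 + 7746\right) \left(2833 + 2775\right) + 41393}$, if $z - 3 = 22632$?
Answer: $- \frac{19735}{1091423} \approx -0.018082$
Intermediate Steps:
$z = 22635$ ($z = 3 + 22632 = 22635$)
$T = -2900$ ($T = \left(-116\right) 25 = -2900$)
$\frac{T + z}{\left(-7948 + 7746\right) \left(2833 + 2775\right) + 41393} = \frac{-2900 + 22635}{\left(-7948 + 7746\right) \left(2833 + 2775\right) + 41393} = \frac{19735}{\left(-202\right) 5608 + 41393} = \frac{19735}{-1132816 + 41393} = \frac{19735}{-1091423} = 19735 \left(- \frac{1}{1091423}\right) = - \frac{19735}{1091423}$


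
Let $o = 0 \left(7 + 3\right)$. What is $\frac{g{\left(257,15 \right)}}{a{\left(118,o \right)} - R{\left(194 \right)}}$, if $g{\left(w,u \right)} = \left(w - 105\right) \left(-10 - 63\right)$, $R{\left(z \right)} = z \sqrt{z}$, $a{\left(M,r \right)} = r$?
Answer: $\frac{2774 \sqrt{194}}{9409} \approx 4.1064$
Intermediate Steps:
$o = 0$ ($o = 0 \cdot 10 = 0$)
$R{\left(z \right)} = z^{\frac{3}{2}}$
$g{\left(w,u \right)} = 7665 - 73 w$ ($g{\left(w,u \right)} = \left(-105 + w\right) \left(-73\right) = 7665 - 73 w$)
$\frac{g{\left(257,15 \right)}}{a{\left(118,o \right)} - R{\left(194 \right)}} = \frac{7665 - 18761}{0 - 194^{\frac{3}{2}}} = \frac{7665 - 18761}{0 - 194 \sqrt{194}} = - \frac{11096}{0 - 194 \sqrt{194}} = - \frac{11096}{\left(-194\right) \sqrt{194}} = - 11096 \left(- \frac{\sqrt{194}}{37636}\right) = \frac{2774 \sqrt{194}}{9409}$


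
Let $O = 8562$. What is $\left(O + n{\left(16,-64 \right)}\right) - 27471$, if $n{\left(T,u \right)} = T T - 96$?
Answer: $-18749$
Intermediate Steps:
$n{\left(T,u \right)} = -96 + T^{2}$ ($n{\left(T,u \right)} = T^{2} - 96 = -96 + T^{2}$)
$\left(O + n{\left(16,-64 \right)}\right) - 27471 = \left(8562 - \left(96 - 16^{2}\right)\right) - 27471 = \left(8562 + \left(-96 + 256\right)\right) - 27471 = \left(8562 + 160\right) - 27471 = 8722 - 27471 = -18749$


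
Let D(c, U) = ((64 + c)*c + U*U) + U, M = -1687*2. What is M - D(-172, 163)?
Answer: -48682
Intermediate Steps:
M = -3374
D(c, U) = U + U**2 + c*(64 + c) (D(c, U) = (c*(64 + c) + U**2) + U = (U**2 + c*(64 + c)) + U = U + U**2 + c*(64 + c))
M - D(-172, 163) = -3374 - (163 + 163**2 + (-172)**2 + 64*(-172)) = -3374 - (163 + 26569 + 29584 - 11008) = -3374 - 1*45308 = -3374 - 45308 = -48682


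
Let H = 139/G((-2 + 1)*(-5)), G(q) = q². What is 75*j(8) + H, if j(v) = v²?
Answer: 120139/25 ≈ 4805.6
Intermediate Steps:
H = 139/25 (H = 139/(((-2 + 1)*(-5))²) = 139/((-1*(-5))²) = 139/(5²) = 139/25 ≈ 5.5600)
75*j(8) + H = 75*8² + 139/25 = 75*64 + 139/25 = 4800 + 139/25 = 120139/25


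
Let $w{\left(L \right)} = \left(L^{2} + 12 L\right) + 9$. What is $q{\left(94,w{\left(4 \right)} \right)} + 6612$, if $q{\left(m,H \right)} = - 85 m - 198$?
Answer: $-1576$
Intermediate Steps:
$w{\left(L \right)} = 9 + L^{2} + 12 L$
$q{\left(m,H \right)} = -198 - 85 m$
$q{\left(94,w{\left(4 \right)} \right)} + 6612 = \left(-198 - 7990\right) + 6612 = -8188 + 6612 = -1576$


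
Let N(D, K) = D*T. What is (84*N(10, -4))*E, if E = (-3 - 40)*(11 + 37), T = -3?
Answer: 5201280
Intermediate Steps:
N(D, K) = -3*D (N(D, K) = D*(-3) = -3*D)
E = -2064 (E = -43*48 = -2064)
(84*N(10, -4))*E = (84*(-3*10))*(-2064) = (84*(-30))*(-2064) = -2520*(-2064) = 5201280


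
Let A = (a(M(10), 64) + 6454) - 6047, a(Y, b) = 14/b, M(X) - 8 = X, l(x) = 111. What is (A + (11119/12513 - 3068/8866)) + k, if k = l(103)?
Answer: 70832631379/136541856 ≈ 518.76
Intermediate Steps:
M(X) = 8 + X
k = 111
A = 13031/32 (A = (14/64 + 6454) - 6047 = (14*(1/64) + 6454) - 6047 = (7/32 + 6454) - 6047 = 206535/32 - 6047 = 13031/32 ≈ 407.22)
(A + (11119/12513 - 3068/8866)) + k = (13031/32 + (11119/12513 - 3068/8866)) + 111 = (13031/32 + (11119*(1/12513) - 3068*1/8866)) + 111 = (13031/32 + (11119/12513 - 118/341)) + 111 = (13031/32 + 2315045/4266933) + 111 = 55676485363/136541856 + 111 = 70832631379/136541856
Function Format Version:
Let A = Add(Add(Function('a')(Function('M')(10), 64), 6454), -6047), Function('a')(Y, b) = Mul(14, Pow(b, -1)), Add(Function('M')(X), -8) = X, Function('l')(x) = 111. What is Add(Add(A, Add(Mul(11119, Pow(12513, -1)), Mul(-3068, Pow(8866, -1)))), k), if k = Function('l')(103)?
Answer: Rational(70832631379, 136541856) ≈ 518.76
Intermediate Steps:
Function('M')(X) = Add(8, X)
k = 111
A = Rational(13031, 32) (A = Add(Add(Mul(14, Pow(64, -1)), 6454), -6047) = Add(Add(Mul(14, Rational(1, 64)), 6454), -6047) = Add(Add(Rational(7, 32), 6454), -6047) = Add(Rational(206535, 32), -6047) = Rational(13031, 32) ≈ 407.22)
Add(Add(A, Add(Mul(11119, Pow(12513, -1)), Mul(-3068, Pow(8866, -1)))), k) = Add(Add(Rational(13031, 32), Add(Mul(11119, Pow(12513, -1)), Mul(-3068, Pow(8866, -1)))), 111) = Add(Add(Rational(13031, 32), Add(Mul(11119, Rational(1, 12513)), Mul(-3068, Rational(1, 8866)))), 111) = Add(Add(Rational(13031, 32), Add(Rational(11119, 12513), Rational(-118, 341))), 111) = Add(Add(Rational(13031, 32), Rational(2315045, 4266933)), 111) = Add(Rational(55676485363, 136541856), 111) = Rational(70832631379, 136541856)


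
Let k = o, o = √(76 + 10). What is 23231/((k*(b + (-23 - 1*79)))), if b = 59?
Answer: -23231*√86/3698 ≈ -58.257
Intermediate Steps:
o = √86 ≈ 9.2736
k = √86 ≈ 9.2736
23231/((k*(b + (-23 - 1*79)))) = 23231/((√86*(59 + (-23 - 1*79)))) = 23231/((√86*(59 + (-23 - 79)))) = 23231/((√86*(59 - 102))) = 23231/((√86*(-43))) = 23231/((-43*√86)) = 23231*(-√86/3698) = -23231*√86/3698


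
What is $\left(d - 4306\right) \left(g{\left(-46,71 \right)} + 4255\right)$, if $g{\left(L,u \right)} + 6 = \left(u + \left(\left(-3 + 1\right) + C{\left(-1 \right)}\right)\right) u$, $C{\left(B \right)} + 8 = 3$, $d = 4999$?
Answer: $6093549$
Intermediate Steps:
$C{\left(B \right)} = -5$ ($C{\left(B \right)} = -8 + 3 = -5$)
$g{\left(L,u \right)} = -6 + u \left(-7 + u\right)$ ($g{\left(L,u \right)} = -6 + \left(u + \left(\left(-3 + 1\right) - 5\right)\right) u = -6 + \left(u - 7\right) u = -6 + \left(-7 + u\right) u = -6 + u \left(-7 + u\right)$)
$\left(d - 4306\right) \left(g{\left(-46,71 \right)} + 4255\right) = \left(4999 - 4306\right) \left(\left(-6 + 71^{2} - 497\right) + 4255\right) = 693 \left(\left(-6 + 5041 - 497\right) + 4255\right) = 693 \left(4538 + 4255\right) = 693 \cdot 8793 = 6093549$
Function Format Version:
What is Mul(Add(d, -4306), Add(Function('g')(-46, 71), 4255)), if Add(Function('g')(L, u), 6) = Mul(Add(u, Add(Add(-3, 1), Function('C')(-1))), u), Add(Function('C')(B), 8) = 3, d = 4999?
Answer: 6093549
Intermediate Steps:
Function('C')(B) = -5 (Function('C')(B) = Add(-8, 3) = -5)
Function('g')(L, u) = Add(-6, Mul(u, Add(-7, u))) (Function('g')(L, u) = Add(-6, Mul(Add(u, Add(Add(-3, 1), -5)), u)) = Add(-6, Mul(Add(u, Add(-2, -5)), u)) = Add(-6, Mul(Add(u, -7), u)) = Add(-6, Mul(Add(-7, u), u)) = Add(-6, Mul(u, Add(-7, u))))
Mul(Add(d, -4306), Add(Function('g')(-46, 71), 4255)) = Mul(Add(4999, -4306), Add(Add(-6, Pow(71, 2), Mul(-7, 71)), 4255)) = Mul(693, Add(Add(-6, 5041, -497), 4255)) = Mul(693, Add(4538, 4255)) = Mul(693, 8793) = 6093549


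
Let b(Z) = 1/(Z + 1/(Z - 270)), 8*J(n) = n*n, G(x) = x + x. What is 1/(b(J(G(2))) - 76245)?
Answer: -535/40790807 ≈ -1.3116e-5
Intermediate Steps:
G(x) = 2*x
J(n) = n²/8 (J(n) = (n*n)/8 = n²/8)
b(Z) = 1/(Z + 1/(-270 + Z))
1/(b(J(G(2))) - 76245) = 1/((-270 + (2*2)²/8)/(1 + ((2*2)²/8)² - 135*(2*2)²/4) - 76245) = 1/((-270 + (⅛)*4²)/(1 + ((⅛)*4²)² - 135*4²/4) - 76245) = 1/((-270 + (⅛)*16)/(1 + ((⅛)*16)² - 135*16/4) - 76245) = 1/((-270 + 2)/(1 + 2² - 270*2) - 76245) = 1/(-268/(1 + 4 - 540) - 76245) = 1/(-268/(-535) - 76245) = 1/(-1/535*(-268) - 76245) = 1/(268/535 - 76245) = 1/(-40790807/535) = -535/40790807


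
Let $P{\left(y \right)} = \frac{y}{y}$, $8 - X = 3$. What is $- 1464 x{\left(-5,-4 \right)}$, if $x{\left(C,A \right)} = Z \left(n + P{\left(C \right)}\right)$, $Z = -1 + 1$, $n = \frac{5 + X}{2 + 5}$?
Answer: $0$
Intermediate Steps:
$X = 5$ ($X = 8 - 3 = 5$)
$n = \frac{10}{7}$ ($n = \frac{5 + 5}{2 + 5} = \frac{10}{7} \approx 1.4286$)
$P{\left(y \right)} = 1$
$Z = 0$
$x{\left(C,A \right)} = 0$ ($x{\left(C,A \right)} = 0 \left(\frac{10}{7} + 1\right) = 0 \cdot \frac{17}{7} = 0$)
$- 1464 x{\left(-5,-4 \right)} = \left(-1464\right) 0 = 0$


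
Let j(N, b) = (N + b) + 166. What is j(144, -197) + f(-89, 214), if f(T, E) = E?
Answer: 327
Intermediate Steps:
j(N, b) = 166 + N + b
j(144, -197) + f(-89, 214) = (166 + 144 - 197) + 214 = 113 + 214 = 327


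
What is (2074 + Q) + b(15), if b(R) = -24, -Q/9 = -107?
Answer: 3013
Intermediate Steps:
Q = 963 (Q = -9*(-107) = 963)
(2074 + Q) + b(15) = (2074 + 963) - 24 = 3037 - 24 = 3013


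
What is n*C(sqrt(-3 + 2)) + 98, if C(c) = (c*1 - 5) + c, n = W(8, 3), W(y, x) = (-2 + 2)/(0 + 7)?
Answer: 98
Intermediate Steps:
W(y, x) = 0 (W(y, x) = 0/7 = 0*(1/7) = 0)
n = 0
C(c) = -5 + 2*c (C(c) = (c - 5) + c = (-5 + c) + c = -5 + 2*c)
n*C(sqrt(-3 + 2)) + 98 = 0*(-5 + 2*sqrt(-3 + 2)) + 98 = 0*(-5 + 2*sqrt(-1)) + 98 = 0*(-5 + 2*I) + 98 = 0 + 98 = 98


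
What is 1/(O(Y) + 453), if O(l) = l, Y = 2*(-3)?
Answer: 1/447 ≈ 0.0022371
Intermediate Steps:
Y = -6
1/(O(Y) + 453) = 1/(-6 + 453) = 1/447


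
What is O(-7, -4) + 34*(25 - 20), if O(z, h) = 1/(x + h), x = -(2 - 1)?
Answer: 849/5 ≈ 169.80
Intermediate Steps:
x = -1 (x = -1*1 = -1)
O(z, h) = 1/(-1 + h)
O(-7, -4) + 34*(25 - 20) = 1/(-1 - 4) + 34*(25 - 20) = 1/(-5) + 34*5 = -1/5 + 170 = 849/5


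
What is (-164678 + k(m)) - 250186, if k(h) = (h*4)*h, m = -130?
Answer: -347264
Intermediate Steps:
k(h) = 4*h² (k(h) = (4*h)*h = 4*h²)
(-164678 + k(m)) - 250186 = (-164678 + 4*(-130)²) - 250186 = (-164678 + 4*16900) - 250186 = (-164678 + 67600) - 250186 = -97078 - 250186 = -347264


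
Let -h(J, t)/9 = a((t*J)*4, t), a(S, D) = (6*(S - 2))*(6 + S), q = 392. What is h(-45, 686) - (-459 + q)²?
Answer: -823328093761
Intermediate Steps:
a(S, D) = (-12 + 6*S)*(6 + S) (a(S, D) = (6*(-2 + S))*(6 + S) = (-12 + 6*S)*(6 + S))
h(J, t) = 648 - 864*J*t - 864*J²*t² (h(J, t) = -9*(-72 + 6*((t*J)*4)² + 24*((t*J)*4)) = -9*(-72 + 6*((J*t)*4)² + 24*((J*t)*4)) = -9*(-72 + 6*(4*J*t)² + 24*(4*J*t)) = -9*(-72 + 6*(16*J²*t²) + 96*J*t) = -9*(-72 + 96*J²*t² + 96*J*t) = -9*(-72 + 96*J*t + 96*J²*t²) = 648 - 864*J*t - 864*J²*t²)
h(-45, 686) - (-459 + q)² = (648 - 864*(-45)*686 - 864*(-45)²*686²) - (-459 + 392)² = (648 + 26671680 - 864*2025*470596) - 1*(-67)² = (648 + 26671680 - 823354761600) - 1*4489 = -823328089272 - 4489 = -823328093761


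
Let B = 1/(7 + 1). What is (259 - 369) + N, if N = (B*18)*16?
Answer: -74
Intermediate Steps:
B = 1/8 ≈ 0.12500
N = 36 (N = ((1/8)*18)*16 = (9/4)*16 = 36)
(259 - 369) + N = (259 - 369) + 36 = -110 + 36 = -74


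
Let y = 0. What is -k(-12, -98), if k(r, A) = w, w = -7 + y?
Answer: 7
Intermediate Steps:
w = -7 (w = -7 + 0 = -7)
k(r, A) = -7
-k(-12, -98) = -1*(-7) = 7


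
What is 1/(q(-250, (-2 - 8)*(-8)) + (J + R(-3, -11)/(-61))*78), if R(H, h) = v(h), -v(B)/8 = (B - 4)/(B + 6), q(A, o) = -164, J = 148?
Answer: 61/696052 ≈ 8.7637e-5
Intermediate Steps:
v(B) = -8*(-4 + B)/(6 + B) (v(B) = -8*(B - 4)/(B + 6) = -8*(-4 + B)/(6 + B))
R(H, h) = 8*(4 - h)/(6 + h)
1/(q(-250, (-2 - 8)*(-8)) + (J + R(-3, -11)/(-61))*78) = 1/(-164 + (148 + (8*(4 - 1*(-11))/(6 - 11))/(-61))*78) = 1/(-164 + (148 + (8*(4 + 11)/(-5))*(-1/61))*78) = 1/(-164 + (148 + (8*(-⅕)*15)*(-1/61))*78) = 1/(-164 + (148 - 24*(-1/61))*78) = 1/(-164 + (148 + 24/61)*78) = 1/(-164 + (9052/61)*78) = 1/(-164 + 706056/61) = 1/(696052/61) = 61/696052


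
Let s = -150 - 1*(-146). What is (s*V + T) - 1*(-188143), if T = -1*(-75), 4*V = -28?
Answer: 188246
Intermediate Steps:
V = -7 (V = (1/4)*(-28) = -7)
s = -4 (s = -150 + 146 = -4)
T = 75
(s*V + T) - 1*(-188143) = (-4*(-7) + 75) - 1*(-188143) = (28 + 75) + 188143 = 103 + 188143 = 188246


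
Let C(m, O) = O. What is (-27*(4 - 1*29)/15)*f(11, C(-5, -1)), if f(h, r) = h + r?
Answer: 450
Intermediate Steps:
(-27*(4 - 1*29)/15)*f(11, C(-5, -1)) = (-27*(4 - 1*29)/15)*(11 - 1) = -27*(4 - 29)/15*10 = -(-675)/15*10 = -27*(-5/3)*10 = 45*10 = 450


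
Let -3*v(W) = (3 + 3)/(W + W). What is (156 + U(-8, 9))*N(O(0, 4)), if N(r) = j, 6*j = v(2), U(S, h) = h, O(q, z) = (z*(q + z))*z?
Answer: -55/4 ≈ -13.750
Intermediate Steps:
O(q, z) = z²*(q + z)
v(W) = -1/W (v(W) = -(3 + 3)/(3*(W + W)) = -2/(2*W) = -2*1/(2*W) = -1/W)
j = -1/12 (j = (-1/2)/6 = (-1*½)/6 = (⅙)*(-½) = -1/12 ≈ -0.083333)
N(r) = -1/12
(156 + U(-8, 9))*N(O(0, 4)) = (156 + 9)*(-1/12) = 165*(-1/12) = -55/4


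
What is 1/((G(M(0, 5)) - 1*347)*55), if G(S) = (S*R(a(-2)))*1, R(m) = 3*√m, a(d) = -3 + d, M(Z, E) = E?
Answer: -347/6684370 - 3*I*√5/1336874 ≈ -5.1912e-5 - 5.0178e-6*I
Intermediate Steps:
G(S) = 3*I*S*√5 (G(S) = (S*(3*√(-3 - 2)))*1 = (S*(3*√(-5)))*1 = (S*(3*(I*√5)))*1 = (S*(3*I*√5))*1 = (3*I*S*√5)*1 = 3*I*S*√5)
1/((G(M(0, 5)) - 1*347)*55) = 1/((3*I*5*√5 - 1*347)*55) = 1/((15*I*√5 - 347)*55) = 1/((-347 + 15*I*√5)*55) = 1/(-19085 + 825*I*√5)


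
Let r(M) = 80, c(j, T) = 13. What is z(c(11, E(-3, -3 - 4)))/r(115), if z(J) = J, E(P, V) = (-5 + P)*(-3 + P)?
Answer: 13/80 ≈ 0.16250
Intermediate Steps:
z(c(11, E(-3, -3 - 4)))/r(115) = 13/80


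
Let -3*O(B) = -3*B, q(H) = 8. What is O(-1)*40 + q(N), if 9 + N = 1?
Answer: -32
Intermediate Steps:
N = -8 (N = -9 + 1 = -8)
O(B) = B (O(B) = -(-1)*B = B)
O(-1)*40 + q(N) = -1*40 + 8 = -40 + 8 = -32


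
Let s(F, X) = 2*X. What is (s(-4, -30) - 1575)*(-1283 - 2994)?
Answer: 6992895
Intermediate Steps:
(s(-4, -30) - 1575)*(-1283 - 2994) = (2*(-30) - 1575)*(-1283 - 2994) = (-60 - 1575)*(-4277) = -1635*(-4277) = 6992895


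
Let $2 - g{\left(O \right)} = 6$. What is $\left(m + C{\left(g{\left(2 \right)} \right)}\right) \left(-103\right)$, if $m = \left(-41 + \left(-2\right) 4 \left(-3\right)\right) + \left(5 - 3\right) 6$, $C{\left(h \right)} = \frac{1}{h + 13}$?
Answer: $\frac{4532}{9} \approx 503.56$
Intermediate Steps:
$g{\left(O \right)} = -4$ ($g{\left(O \right)} = 2 - 6 = -4$)
$C{\left(h \right)} = \frac{1}{13 + h}$
$m = -5$ ($m = \left(-41 - -24\right) + 2 \cdot 6 = \left(-41 + 24\right) + 12 = -17 + 12 = -5$)
$\left(m + C{\left(g{\left(2 \right)} \right)}\right) \left(-103\right) = \left(-5 + \frac{1}{13 - 4}\right) \left(-103\right) = \left(-5 + \frac{1}{9}\right) \left(-103\right) = \left(- \frac{44}{9}\right) \left(-103\right) = \frac{4532}{9}$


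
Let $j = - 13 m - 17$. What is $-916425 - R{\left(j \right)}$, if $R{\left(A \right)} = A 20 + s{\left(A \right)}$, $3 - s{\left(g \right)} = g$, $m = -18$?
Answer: $-920551$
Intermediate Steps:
$s{\left(g \right)} = 3 - g$
$j = 217$ ($j = \left(-13\right) \left(-18\right) - 17 = 234 - 17 = 217$)
$R{\left(A \right)} = 3 + 19 A$ ($R{\left(A \right)} = A 20 - \left(-3 + A\right) = 20 A - \left(-3 + A\right) = 3 + 19 A$)
$-916425 - R{\left(j \right)} = -916425 - \left(3 + 19 \cdot 217\right) = -916425 - \left(3 + 4123\right) = -916425 - 4126 = -920551$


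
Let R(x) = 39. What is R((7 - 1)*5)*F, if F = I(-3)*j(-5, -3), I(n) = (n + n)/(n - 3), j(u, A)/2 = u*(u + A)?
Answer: 3120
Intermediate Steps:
j(u, A) = 2*u*(A + u) (j(u, A) = 2*(u*(u + A)) = 2*(u*(A + u)) = 2*u*(A + u))
I(n) = 2*n/(-3 + n) (I(n) = (2*n)/(-3 + n) = 2*n/(-3 + n))
F = 80 (F = (2*(-3)/(-3 - 3))*(2*(-5)*(-3 - 5)) = (2*(-3)/(-6))*(2*(-5)*(-8)) = (2*(-3)*(-⅙))*80 = 1*80 = 80)
R((7 - 1)*5)*F = 39*80 = 3120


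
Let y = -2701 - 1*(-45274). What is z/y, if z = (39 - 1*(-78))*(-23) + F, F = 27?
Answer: -888/14191 ≈ -0.062575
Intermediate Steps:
y = 42573 (y = -2701 + 45274 = 42573)
z = -2664 (z = (39 - 1*(-78))*(-23) + 27 = (39 + 78)*(-23) + 27 = 117*(-23) + 27 = -2691 + 27 = -2664)
z/y = -2664/42573 = -2664*1/42573 = -888/14191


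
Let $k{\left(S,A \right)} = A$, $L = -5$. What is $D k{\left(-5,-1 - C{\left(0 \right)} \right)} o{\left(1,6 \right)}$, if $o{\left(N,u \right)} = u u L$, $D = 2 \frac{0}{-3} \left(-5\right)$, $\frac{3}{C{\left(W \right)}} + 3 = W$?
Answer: $0$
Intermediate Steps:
$C{\left(W \right)} = \frac{3}{-3 + W}$
$D = 0$ ($D = 2 \cdot 0 \left(- \frac{1}{3}\right) \left(-5\right) = 2 \cdot 0 \left(-5\right) = 0 \left(-5\right) = 0$)
$o{\left(N,u \right)} = - 5 u^{2}$ ($o{\left(N,u \right)} = u u \left(-5\right) = u^{2} \left(-5\right) = - 5 u^{2}$)
$D k{\left(-5,-1 - C{\left(0 \right)} \right)} o{\left(1,6 \right)} = 0 \left(-1 - \frac{3}{-3 + 0}\right) \left(- 5 \cdot 6^{2}\right) = 0 \left(-1 - \frac{3}{-3}\right) \left(\left(-5\right) 36\right) = 0 \left(-1 - 3 \left(- \frac{1}{3}\right)\right) \left(-180\right) = 0 \left(-1 - -1\right) \left(-180\right) = 0 \left(-1 + 1\right) \left(-180\right) = 0 \cdot 0 \left(-180\right) = 0 \left(-180\right) = 0$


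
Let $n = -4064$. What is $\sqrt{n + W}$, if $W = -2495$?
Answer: $i \sqrt{6559} \approx 80.988 i$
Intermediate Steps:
$\sqrt{n + W} = \sqrt{-4064 - 2495} = \sqrt{-6559} = i \sqrt{6559}$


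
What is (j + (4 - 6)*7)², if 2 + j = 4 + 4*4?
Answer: 16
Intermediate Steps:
j = 18 (j = -2 + (4 + 4*4) = -2 + (4 + 16) = -2 + 20 = 18)
(j + (4 - 6)*7)² = (18 + (4 - 6)*7)² = (18 - 2*7)² = (18 - 14)² = 4² = 16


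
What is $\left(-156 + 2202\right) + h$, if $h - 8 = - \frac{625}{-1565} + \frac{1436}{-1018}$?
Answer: $\frac{327076009}{159317} \approx 2053.0$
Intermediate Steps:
$h = \frac{1113427}{159317}$ ($h = 8 + \left(- \frac{625}{-1565} + \frac{1436}{-1018}\right) = 8 + \left(\left(-625\right) \left(- \frac{1}{1565}\right) + 1436 \left(- \frac{1}{1018}\right)\right) = 8 + \left(\frac{125}{313} - \frac{718}{509}\right) = 8 - \frac{161109}{159317} = \frac{1113427}{159317} \approx 6.9888$)
$\left(-156 + 2202\right) + h = \left(-156 + 2202\right) + \frac{1113427}{159317} = 2046 + \frac{1113427}{159317} = \frac{327076009}{159317}$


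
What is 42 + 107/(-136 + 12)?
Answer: 5101/124 ≈ 41.137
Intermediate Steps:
42 + 107/(-136 + 12) = 42 + 107/(-124) = 42 - 1/124*107 = 42 - 107/124 = 5101/124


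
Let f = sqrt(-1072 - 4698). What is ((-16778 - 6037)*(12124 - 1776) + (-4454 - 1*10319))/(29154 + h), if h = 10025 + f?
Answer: -9250334013347/1534999811 + 236104393*I*sqrt(5770)/1534999811 ≈ -6026.3 + 11.684*I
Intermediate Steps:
f = I*sqrt(5770) (f = sqrt(-5770) = I*sqrt(5770) ≈ 75.961*I)
h = 10025 + I*sqrt(5770) ≈ 10025.0 + 75.961*I
((-16778 - 6037)*(12124 - 1776) + (-4454 - 1*10319))/(29154 + h) = ((-16778 - 6037)*(12124 - 1776) + (-4454 - 1*10319))/(29154 + (10025 + I*sqrt(5770))) = (-22815*10348 + (-4454 - 10319))/(39179 + I*sqrt(5770)) = (-236089620 - 14773)/(39179 + I*sqrt(5770)) = -236104393/(39179 + I*sqrt(5770))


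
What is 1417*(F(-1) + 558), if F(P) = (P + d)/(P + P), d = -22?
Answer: 1613963/2 ≈ 8.0698e+5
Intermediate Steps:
F(P) = (-22 + P)/(2*P) (F(P) = (P - 22)/(P + P) = (-22 + P)/((2*P)) = (-22 + P)*(1/(2*P)) = (-22 + P)/(2*P))
1417*(F(-1) + 558) = 1417*((½)*(-22 - 1)/(-1) + 558) = 1417*((½)*(-1)*(-23) + 558) = 1417*(23/2 + 558) = 1417*(1139/2) = 1613963/2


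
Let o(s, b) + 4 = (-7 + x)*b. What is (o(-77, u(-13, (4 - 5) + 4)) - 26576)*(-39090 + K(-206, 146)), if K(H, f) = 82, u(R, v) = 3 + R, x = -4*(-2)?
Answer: 1037222720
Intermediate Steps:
x = 8
o(s, b) = -4 + b (o(s, b) = -4 + (-7 + 8)*b = -4 + 1*b = -4 + b)
(o(-77, u(-13, (4 - 5) + 4)) - 26576)*(-39090 + K(-206, 146)) = ((-4 + (3 - 13)) - 26576)*(-39090 + 82) = ((-4 - 10) - 26576)*(-39008) = (-14 - 26576)*(-39008) = -26590*(-39008) = 1037222720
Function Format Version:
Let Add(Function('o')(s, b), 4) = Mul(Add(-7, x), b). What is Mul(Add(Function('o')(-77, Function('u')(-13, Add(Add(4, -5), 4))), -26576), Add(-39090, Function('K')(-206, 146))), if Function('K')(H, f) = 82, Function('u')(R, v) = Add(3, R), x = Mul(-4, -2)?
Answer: 1037222720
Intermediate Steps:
x = 8
Function('o')(s, b) = Add(-4, b) (Function('o')(s, b) = Add(-4, Mul(Add(-7, 8), b)) = Add(-4, Mul(1, b)) = Add(-4, b))
Mul(Add(Function('o')(-77, Function('u')(-13, Add(Add(4, -5), 4))), -26576), Add(-39090, Function('K')(-206, 146))) = Mul(Add(Add(-4, Add(3, -13)), -26576), Add(-39090, 82)) = Mul(Add(Add(-4, -10), -26576), -39008) = Mul(Add(-14, -26576), -39008) = Mul(-26590, -39008) = 1037222720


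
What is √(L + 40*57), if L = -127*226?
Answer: I*√26422 ≈ 162.55*I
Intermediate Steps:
L = -28702
√(L + 40*57) = √(-28702 + 40*57) = √(-28702 + 2280) = √(-26422) = I*√26422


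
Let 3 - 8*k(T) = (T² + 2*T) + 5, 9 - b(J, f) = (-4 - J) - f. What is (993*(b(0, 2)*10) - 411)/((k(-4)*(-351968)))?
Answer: 148539/439960 ≈ 0.33762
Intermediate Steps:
b(J, f) = 13 + J + f (b(J, f) = 9 - ((-4 - J) - f) = 9 - (-4 - J - f) = 9 + (4 + J + f) = 13 + J + f)
k(T) = -¼ - T/4 - T²/8 (k(T) = 3/8 - ((T² + 2*T) + 5)/8 = 3/8 - (5 + T² + 2*T)/8 = 3/8 + (-5/8 - T/4 - T²/8) = -¼ - T/4 - T²/8)
(993*(b(0, 2)*10) - 411)/((k(-4)*(-351968))) = (993*((13 + 0 + 2)*10) - 411)/(((-¼ - ¼*(-4) - ⅛*(-4)²)*(-351968))) = (993*(15*10) - 411)/(((-¼ + 1 - ⅛*16)*(-351968))) = (993*150 - 411)/(((-¼ + 1 - 2)*(-351968))) = (148950 - 411)/((-5/4*(-351968))) = 148539/439960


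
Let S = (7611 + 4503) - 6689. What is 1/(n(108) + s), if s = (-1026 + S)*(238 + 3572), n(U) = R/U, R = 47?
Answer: 108/1810100567 ≈ 5.9665e-8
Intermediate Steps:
S = 5425 (S = 12114 - 6689 = 5425)
n(U) = 47/U
s = 16760190 (s = (-1026 + 5425)*(238 + 3572) = 4399*3810 = 16760190)
1/(n(108) + s) = 1/(47/108 + 16760190) = 1/(1810100567/108) = 108/1810100567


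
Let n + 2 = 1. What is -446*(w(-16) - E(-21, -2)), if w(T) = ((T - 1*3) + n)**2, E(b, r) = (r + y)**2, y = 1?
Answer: -177954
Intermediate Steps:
n = -1 (n = -2 + 1 = -1)
E(b, r) = (1 + r)**2 (E(b, r) = (r + 1)**2 = (1 + r)**2)
w(T) = (-4 + T)**2 (w(T) = ((T - 1*3) - 1)**2 = ((T - 3) - 1)**2 = ((-3 + T) - 1)**2 = (-4 + T)**2)
-446*(w(-16) - E(-21, -2)) = -446*((-4 - 16)**2 - (1 - 2)**2) = -446*((-20)**2 - 1*(-1)**2) = -446*(400 - 1*1) = -446*(400 - 1) = -446*399 = -177954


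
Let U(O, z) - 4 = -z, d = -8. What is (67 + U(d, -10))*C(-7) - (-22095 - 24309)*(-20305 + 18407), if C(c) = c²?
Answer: -88070823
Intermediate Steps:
U(O, z) = 4 - z
(67 + U(d, -10))*C(-7) - (-22095 - 24309)*(-20305 + 18407) = (67 + (4 - 1*(-10)))*(-7)² - (-22095 - 24309)*(-20305 + 18407) = (67 + (4 + 10))*49 - (-46404)*(-1898) = (67 + 14)*49 - 1*88074792 = 81*49 - 88074792 = 3969 - 88074792 = -88070823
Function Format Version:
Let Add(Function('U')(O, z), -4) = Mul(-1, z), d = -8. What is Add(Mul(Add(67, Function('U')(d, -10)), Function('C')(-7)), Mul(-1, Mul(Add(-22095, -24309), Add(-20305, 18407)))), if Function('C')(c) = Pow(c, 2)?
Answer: -88070823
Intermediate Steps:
Function('U')(O, z) = Add(4, Mul(-1, z))
Add(Mul(Add(67, Function('U')(d, -10)), Function('C')(-7)), Mul(-1, Mul(Add(-22095, -24309), Add(-20305, 18407)))) = Add(Mul(Add(67, Add(4, Mul(-1, -10))), Pow(-7, 2)), Mul(-1, Mul(Add(-22095, -24309), Add(-20305, 18407)))) = Add(Mul(Add(67, Add(4, 10)), 49), Mul(-1, Mul(-46404, -1898))) = Add(Mul(Add(67, 14), 49), Mul(-1, 88074792)) = Add(Mul(81, 49), -88074792) = Add(3969, -88074792) = -88070823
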